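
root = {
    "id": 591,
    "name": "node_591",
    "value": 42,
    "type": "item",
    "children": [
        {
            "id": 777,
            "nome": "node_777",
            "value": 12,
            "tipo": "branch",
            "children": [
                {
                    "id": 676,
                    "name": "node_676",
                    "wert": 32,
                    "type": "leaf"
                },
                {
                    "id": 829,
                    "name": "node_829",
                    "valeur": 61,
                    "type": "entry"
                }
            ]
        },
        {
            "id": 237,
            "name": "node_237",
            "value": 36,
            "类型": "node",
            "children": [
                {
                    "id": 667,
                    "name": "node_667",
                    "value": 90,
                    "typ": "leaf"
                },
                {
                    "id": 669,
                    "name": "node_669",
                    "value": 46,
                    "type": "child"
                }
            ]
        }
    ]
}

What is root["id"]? 591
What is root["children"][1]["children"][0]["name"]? "node_667"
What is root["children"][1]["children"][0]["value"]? 90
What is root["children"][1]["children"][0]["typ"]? "leaf"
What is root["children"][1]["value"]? 36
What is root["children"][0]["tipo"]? "branch"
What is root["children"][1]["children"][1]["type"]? "child"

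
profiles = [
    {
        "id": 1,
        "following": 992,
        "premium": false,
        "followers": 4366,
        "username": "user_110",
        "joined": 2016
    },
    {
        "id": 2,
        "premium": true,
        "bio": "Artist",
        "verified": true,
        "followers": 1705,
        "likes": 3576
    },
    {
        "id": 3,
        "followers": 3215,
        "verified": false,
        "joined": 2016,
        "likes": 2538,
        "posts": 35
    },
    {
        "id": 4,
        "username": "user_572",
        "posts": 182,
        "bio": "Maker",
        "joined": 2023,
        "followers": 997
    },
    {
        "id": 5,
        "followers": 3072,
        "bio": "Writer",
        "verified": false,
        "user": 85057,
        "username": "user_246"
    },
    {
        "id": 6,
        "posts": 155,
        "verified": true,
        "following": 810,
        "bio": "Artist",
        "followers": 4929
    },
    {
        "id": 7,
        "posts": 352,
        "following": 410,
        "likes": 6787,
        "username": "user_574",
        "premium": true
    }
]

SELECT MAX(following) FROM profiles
992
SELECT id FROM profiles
[1, 2, 3, 4, 5, 6, 7]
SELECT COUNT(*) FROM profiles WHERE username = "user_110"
1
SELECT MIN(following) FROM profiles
410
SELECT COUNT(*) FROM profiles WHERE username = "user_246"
1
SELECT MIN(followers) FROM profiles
997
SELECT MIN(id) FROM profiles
1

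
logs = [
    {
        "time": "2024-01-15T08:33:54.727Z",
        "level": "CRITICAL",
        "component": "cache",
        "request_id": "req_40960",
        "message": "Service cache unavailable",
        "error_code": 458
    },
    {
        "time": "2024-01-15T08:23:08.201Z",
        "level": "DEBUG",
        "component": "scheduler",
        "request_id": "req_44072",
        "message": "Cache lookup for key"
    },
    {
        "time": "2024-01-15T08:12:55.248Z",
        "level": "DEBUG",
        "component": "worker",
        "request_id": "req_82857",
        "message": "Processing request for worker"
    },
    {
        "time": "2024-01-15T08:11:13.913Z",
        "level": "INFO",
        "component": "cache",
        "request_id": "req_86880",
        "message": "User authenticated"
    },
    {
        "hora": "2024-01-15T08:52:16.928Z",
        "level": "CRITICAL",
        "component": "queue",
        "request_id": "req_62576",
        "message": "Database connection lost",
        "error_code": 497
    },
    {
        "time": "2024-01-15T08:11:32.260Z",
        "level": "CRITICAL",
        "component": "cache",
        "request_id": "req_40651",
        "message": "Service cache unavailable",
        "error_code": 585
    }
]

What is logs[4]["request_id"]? "req_62576"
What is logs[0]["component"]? "cache"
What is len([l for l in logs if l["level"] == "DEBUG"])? 2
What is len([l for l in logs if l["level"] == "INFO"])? 1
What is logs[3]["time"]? "2024-01-15T08:11:13.913Z"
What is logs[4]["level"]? "CRITICAL"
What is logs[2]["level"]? "DEBUG"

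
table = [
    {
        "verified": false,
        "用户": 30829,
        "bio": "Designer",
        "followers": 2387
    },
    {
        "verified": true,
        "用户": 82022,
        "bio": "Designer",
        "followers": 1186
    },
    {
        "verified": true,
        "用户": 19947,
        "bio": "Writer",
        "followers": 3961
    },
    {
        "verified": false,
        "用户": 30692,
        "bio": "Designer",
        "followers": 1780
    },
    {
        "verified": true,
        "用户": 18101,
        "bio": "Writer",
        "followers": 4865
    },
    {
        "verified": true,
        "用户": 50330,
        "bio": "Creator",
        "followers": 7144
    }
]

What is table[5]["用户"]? 50330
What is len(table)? 6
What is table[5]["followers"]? 7144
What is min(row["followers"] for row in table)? 1186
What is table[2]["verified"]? True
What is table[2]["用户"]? 19947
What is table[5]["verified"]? True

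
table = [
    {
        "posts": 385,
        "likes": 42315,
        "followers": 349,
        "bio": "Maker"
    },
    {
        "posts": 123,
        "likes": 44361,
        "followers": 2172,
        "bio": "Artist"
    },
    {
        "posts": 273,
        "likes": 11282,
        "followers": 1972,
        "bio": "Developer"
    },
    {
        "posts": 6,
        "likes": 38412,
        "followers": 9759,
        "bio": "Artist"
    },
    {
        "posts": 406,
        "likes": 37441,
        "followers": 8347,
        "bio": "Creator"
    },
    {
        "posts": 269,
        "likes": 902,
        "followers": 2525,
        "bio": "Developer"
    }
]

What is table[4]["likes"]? 37441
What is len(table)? 6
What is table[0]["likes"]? 42315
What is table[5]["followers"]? 2525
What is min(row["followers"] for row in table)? 349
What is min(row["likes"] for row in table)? 902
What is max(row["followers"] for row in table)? 9759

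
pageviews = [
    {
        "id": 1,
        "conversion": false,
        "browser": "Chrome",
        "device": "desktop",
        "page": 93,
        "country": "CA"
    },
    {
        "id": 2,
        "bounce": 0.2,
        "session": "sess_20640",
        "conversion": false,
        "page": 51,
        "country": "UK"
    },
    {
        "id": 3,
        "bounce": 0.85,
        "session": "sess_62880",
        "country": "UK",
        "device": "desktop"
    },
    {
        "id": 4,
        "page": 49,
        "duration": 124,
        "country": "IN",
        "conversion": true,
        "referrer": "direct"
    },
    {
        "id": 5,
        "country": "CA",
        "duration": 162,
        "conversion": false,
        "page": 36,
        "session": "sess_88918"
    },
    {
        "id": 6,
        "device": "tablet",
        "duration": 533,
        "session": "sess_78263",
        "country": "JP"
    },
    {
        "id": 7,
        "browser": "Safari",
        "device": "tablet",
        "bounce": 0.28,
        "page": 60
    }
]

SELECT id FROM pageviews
[1, 2, 3, 4, 5, 6, 7]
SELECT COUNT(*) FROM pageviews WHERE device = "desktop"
2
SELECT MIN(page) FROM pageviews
36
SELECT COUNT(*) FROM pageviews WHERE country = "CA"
2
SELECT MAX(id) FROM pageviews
7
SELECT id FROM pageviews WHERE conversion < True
[1, 2, 5]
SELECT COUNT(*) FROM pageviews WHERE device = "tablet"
2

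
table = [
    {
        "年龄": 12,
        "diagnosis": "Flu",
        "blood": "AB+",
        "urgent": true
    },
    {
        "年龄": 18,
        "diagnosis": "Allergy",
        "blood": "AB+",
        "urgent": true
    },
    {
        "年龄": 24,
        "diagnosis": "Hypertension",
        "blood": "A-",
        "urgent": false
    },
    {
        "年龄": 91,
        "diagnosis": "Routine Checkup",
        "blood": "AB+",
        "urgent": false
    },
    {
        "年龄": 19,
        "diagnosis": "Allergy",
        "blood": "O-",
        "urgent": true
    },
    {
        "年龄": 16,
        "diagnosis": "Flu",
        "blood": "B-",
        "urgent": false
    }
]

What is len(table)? 6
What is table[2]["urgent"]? False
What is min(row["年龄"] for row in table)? 12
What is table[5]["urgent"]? False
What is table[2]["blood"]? "A-"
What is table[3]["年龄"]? 91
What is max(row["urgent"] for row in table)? True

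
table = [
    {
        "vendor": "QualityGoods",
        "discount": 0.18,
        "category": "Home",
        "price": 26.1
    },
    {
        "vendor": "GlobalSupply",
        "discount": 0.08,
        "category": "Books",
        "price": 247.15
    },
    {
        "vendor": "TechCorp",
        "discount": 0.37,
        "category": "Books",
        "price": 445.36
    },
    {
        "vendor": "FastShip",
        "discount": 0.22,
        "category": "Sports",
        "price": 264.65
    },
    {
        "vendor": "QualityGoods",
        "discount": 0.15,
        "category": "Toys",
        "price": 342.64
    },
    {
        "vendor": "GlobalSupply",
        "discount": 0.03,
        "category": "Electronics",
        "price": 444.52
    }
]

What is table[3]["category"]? "Sports"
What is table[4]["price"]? 342.64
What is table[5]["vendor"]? "GlobalSupply"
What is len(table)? 6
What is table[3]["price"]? 264.65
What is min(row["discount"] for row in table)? 0.03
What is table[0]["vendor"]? "QualityGoods"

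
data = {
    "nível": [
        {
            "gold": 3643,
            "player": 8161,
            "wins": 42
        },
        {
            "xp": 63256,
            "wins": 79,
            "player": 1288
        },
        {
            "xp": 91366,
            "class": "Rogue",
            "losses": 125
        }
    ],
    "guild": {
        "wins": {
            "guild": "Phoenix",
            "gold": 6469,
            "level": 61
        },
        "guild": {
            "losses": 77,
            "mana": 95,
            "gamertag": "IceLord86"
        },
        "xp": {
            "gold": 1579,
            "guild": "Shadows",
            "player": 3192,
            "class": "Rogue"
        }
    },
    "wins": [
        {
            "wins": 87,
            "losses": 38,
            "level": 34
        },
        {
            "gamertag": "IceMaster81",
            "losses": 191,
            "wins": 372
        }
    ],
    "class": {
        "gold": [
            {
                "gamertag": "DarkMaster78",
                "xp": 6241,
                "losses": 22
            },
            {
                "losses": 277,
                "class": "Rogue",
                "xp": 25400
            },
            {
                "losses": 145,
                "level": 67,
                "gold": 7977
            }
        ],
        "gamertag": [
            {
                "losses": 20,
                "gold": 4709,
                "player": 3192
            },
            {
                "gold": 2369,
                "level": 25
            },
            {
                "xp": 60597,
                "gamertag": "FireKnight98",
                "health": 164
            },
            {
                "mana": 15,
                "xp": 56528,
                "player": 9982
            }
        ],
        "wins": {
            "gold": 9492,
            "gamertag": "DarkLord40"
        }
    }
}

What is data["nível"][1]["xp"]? 63256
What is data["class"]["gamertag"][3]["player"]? 9982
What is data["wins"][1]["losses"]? 191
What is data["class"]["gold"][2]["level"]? 67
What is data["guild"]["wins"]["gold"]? 6469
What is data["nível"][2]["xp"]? 91366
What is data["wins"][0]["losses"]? 38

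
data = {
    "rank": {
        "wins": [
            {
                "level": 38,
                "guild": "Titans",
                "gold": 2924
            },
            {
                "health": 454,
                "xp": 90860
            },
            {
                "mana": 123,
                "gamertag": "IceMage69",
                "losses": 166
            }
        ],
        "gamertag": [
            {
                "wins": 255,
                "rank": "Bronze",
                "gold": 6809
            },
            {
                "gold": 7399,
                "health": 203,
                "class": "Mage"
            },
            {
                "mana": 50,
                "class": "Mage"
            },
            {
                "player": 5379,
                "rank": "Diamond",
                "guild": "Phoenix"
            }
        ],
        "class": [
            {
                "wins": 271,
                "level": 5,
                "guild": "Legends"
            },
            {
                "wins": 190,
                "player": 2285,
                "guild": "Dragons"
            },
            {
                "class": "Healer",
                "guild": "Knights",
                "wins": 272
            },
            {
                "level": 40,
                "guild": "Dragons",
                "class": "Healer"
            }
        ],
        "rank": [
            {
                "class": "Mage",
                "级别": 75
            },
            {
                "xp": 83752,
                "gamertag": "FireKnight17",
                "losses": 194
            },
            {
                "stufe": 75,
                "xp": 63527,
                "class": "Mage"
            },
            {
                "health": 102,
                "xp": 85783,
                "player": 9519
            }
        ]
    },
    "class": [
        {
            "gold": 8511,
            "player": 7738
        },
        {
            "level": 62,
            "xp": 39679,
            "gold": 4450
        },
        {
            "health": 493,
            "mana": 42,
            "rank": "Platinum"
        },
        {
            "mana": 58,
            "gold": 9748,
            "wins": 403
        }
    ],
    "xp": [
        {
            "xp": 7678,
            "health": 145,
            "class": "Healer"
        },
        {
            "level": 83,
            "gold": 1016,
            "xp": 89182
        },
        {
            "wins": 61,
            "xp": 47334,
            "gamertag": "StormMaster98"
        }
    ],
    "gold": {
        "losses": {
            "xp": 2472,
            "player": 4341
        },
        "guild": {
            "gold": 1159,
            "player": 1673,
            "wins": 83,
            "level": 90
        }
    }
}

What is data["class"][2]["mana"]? 42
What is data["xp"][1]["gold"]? 1016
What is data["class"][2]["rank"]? "Platinum"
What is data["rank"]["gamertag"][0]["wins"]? 255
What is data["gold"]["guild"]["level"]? 90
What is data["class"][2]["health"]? 493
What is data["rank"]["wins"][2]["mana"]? 123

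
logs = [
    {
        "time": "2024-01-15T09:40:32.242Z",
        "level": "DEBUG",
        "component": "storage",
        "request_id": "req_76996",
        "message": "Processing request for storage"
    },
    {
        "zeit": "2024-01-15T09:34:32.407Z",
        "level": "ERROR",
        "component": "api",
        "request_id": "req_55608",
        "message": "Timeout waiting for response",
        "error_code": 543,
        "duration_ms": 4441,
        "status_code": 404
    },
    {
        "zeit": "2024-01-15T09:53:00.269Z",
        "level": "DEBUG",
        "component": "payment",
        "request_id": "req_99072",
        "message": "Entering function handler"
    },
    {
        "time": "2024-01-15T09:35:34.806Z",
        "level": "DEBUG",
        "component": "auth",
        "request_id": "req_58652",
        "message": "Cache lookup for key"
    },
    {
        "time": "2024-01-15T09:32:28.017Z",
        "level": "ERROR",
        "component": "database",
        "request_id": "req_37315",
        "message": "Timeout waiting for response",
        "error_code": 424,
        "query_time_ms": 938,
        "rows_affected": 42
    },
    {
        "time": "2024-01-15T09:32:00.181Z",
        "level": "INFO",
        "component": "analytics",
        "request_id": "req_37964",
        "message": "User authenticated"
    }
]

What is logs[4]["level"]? "ERROR"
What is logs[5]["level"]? "INFO"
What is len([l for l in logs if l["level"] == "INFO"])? 1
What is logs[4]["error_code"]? 424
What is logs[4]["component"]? "database"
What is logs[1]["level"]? "ERROR"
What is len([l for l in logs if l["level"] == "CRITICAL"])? 0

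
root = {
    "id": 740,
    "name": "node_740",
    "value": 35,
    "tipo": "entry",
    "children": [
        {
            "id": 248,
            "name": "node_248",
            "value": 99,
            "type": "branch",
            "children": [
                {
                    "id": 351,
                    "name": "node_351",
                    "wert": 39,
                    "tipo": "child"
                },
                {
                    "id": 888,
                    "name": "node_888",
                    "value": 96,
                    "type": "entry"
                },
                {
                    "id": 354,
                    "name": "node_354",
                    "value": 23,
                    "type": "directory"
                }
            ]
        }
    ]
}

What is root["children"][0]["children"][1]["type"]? "entry"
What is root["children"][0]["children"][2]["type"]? "directory"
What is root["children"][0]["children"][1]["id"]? 888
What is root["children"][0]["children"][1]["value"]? 96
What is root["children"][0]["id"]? 248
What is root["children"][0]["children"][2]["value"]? 23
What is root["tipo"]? "entry"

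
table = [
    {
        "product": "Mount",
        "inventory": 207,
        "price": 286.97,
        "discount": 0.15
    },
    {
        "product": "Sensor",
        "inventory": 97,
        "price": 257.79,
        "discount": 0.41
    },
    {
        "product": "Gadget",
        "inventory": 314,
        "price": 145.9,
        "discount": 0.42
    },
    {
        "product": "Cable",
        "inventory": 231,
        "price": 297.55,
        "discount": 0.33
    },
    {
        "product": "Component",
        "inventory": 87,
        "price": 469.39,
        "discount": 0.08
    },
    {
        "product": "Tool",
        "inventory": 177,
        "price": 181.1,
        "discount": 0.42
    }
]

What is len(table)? 6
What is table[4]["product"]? "Component"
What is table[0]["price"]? 286.97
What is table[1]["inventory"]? 97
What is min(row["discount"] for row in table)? 0.08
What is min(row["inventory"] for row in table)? 87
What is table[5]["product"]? "Tool"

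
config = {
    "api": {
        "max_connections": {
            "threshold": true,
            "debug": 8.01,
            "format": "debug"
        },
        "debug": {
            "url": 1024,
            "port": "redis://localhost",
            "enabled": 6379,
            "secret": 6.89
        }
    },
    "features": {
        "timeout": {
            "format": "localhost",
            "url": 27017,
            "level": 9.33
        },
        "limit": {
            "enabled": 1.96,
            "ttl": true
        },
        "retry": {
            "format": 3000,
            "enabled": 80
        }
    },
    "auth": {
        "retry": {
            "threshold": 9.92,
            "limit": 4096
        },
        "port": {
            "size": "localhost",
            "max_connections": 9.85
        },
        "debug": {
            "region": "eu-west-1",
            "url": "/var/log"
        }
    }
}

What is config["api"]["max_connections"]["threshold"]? True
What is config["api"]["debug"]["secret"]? 6.89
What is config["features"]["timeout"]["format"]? "localhost"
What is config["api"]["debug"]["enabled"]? 6379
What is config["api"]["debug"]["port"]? "redis://localhost"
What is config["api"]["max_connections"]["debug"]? 8.01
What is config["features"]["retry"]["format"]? 3000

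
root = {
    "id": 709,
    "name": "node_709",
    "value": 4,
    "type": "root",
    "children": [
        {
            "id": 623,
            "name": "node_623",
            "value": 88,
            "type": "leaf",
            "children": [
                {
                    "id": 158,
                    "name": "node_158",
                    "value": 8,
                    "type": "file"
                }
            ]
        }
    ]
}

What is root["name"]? "node_709"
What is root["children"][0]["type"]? "leaf"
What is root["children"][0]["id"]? 623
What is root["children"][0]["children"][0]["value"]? 8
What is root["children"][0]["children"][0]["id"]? 158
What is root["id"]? 709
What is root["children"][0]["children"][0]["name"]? "node_158"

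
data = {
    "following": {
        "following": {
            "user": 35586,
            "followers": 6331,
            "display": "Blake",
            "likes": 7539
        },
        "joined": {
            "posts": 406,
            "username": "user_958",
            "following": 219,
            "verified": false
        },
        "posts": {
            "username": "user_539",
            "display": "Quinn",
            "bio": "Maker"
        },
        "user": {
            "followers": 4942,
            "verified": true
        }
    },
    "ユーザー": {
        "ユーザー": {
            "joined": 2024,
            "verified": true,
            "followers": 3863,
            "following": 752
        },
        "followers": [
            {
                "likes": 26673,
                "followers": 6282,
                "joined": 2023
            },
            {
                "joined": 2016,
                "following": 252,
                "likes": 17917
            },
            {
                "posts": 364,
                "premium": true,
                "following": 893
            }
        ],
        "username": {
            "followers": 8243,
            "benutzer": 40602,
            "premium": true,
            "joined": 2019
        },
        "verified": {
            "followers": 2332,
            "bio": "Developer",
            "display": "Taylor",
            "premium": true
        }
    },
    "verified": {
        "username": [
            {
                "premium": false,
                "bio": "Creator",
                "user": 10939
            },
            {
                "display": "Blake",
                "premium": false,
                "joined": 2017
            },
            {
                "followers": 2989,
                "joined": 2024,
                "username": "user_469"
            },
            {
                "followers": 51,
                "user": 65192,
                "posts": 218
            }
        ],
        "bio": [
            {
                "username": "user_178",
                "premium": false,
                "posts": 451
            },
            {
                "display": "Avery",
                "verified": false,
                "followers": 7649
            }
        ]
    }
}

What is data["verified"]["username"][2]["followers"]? 2989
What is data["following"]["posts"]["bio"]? "Maker"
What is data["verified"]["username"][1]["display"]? "Blake"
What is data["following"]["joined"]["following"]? 219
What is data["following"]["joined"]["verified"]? False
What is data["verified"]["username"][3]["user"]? 65192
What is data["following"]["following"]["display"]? "Blake"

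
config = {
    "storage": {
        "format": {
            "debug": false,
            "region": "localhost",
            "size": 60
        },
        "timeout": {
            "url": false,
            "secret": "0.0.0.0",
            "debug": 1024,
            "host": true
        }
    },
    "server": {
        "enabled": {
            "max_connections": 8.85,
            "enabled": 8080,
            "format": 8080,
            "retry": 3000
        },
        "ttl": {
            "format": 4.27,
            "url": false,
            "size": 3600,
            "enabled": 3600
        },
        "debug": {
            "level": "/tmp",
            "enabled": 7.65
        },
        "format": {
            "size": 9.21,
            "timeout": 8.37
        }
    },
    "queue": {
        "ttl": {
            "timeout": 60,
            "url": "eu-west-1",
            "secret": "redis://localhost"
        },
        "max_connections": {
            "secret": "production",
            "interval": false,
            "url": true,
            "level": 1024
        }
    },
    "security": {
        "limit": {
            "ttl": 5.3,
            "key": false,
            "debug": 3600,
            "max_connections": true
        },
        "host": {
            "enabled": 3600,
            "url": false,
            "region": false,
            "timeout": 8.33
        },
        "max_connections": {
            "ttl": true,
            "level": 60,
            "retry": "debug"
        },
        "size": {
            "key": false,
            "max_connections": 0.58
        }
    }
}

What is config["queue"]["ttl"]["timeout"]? 60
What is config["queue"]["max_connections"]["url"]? True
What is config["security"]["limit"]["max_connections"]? True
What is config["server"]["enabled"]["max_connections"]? 8.85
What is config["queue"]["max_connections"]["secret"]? "production"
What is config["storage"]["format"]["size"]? 60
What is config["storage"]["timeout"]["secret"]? "0.0.0.0"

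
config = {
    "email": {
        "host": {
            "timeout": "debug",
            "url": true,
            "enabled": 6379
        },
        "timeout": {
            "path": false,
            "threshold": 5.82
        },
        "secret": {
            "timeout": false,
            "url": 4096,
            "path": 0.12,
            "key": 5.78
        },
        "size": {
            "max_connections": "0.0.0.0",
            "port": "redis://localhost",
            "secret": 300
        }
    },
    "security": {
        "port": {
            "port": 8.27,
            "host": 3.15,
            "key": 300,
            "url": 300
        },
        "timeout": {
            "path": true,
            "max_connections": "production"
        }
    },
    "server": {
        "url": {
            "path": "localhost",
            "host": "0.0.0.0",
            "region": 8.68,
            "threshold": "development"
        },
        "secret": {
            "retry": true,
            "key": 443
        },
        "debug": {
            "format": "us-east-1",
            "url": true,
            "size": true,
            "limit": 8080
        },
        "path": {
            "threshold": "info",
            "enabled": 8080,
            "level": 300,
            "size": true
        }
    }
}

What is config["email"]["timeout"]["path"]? False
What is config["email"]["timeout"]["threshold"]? 5.82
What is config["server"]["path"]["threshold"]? "info"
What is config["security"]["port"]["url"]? 300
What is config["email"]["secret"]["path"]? 0.12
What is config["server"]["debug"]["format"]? "us-east-1"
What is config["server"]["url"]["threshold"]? "development"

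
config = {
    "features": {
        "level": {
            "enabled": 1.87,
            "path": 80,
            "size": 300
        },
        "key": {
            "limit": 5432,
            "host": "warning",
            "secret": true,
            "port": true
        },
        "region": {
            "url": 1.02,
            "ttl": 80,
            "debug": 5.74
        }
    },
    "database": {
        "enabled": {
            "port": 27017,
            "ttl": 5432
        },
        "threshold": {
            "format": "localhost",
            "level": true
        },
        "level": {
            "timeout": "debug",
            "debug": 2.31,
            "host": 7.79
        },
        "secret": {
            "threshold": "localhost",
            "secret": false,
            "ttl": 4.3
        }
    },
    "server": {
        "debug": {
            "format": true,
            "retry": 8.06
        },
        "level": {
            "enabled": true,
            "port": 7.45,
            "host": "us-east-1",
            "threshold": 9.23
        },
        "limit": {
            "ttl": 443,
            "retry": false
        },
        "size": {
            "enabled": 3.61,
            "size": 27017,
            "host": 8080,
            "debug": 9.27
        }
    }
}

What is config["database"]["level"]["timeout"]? "debug"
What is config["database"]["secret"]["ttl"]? 4.3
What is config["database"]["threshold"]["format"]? "localhost"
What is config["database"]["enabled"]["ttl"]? 5432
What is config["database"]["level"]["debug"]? 2.31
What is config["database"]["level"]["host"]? 7.79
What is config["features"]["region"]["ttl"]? 80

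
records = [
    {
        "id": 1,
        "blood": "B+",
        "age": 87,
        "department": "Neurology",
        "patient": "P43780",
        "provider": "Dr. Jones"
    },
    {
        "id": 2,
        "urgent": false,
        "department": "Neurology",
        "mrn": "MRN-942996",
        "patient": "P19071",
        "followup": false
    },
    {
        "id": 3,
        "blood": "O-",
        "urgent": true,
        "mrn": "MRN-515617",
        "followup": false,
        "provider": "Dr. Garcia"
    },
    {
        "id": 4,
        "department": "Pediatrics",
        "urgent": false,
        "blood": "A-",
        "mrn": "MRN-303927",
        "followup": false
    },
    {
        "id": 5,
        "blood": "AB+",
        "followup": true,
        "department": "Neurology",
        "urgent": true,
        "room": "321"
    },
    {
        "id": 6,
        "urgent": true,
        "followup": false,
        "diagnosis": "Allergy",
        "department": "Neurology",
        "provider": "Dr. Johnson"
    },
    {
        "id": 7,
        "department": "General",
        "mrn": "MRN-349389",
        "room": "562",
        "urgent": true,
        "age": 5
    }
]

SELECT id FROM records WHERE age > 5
[1]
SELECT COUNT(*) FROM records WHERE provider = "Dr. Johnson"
1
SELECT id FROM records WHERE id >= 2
[2, 3, 4, 5, 6, 7]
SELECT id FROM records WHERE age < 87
[7]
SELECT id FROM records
[1, 2, 3, 4, 5, 6, 7]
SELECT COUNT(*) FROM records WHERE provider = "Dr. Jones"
1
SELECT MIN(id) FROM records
1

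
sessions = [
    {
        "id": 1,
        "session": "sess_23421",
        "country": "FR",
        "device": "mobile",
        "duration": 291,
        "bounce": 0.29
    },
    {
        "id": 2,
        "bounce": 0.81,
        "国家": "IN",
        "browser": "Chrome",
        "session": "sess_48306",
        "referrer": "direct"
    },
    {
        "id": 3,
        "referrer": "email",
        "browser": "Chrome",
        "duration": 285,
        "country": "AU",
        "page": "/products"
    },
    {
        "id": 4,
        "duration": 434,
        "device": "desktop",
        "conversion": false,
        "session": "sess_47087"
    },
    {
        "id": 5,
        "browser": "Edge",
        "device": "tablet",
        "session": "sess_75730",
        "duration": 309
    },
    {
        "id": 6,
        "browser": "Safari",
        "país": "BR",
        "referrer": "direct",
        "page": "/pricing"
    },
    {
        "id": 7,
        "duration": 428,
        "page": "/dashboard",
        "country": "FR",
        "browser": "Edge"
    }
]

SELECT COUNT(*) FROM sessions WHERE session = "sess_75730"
1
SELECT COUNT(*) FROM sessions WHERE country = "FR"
2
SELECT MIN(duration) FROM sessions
285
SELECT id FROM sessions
[1, 2, 3, 4, 5, 6, 7]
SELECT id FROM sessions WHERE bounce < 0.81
[1]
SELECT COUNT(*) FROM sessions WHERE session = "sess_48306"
1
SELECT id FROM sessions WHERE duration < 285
[]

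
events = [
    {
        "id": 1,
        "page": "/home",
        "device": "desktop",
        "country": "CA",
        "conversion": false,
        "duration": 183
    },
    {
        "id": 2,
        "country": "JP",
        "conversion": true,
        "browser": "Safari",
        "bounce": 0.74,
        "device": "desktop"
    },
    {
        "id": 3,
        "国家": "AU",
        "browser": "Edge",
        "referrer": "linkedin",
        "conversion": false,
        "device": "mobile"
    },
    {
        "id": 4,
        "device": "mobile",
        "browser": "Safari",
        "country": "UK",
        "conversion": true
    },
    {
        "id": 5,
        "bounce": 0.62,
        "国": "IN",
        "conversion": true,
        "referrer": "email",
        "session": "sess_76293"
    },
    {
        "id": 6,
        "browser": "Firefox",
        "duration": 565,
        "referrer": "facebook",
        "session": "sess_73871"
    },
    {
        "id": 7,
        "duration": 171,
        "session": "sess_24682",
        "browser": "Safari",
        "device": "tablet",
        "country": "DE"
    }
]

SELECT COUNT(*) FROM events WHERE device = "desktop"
2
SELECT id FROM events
[1, 2, 3, 4, 5, 6, 7]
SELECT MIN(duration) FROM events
171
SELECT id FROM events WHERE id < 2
[1]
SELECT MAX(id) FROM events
7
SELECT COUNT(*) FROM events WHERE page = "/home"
1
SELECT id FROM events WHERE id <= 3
[1, 2, 3]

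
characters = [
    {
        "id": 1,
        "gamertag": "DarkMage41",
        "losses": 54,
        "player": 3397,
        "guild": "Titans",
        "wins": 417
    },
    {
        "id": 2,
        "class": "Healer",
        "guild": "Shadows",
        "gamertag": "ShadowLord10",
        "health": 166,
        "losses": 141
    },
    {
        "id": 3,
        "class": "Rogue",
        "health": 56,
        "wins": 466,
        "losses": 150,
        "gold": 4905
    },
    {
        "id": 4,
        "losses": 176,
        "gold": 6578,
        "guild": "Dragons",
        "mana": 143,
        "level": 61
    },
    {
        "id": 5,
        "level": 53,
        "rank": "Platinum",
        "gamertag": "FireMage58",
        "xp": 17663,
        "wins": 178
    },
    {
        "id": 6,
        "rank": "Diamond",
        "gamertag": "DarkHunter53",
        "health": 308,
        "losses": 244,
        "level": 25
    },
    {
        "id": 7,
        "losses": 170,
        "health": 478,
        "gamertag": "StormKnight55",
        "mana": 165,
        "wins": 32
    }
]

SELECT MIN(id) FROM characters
1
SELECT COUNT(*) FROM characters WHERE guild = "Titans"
1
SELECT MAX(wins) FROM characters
466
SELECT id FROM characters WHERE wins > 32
[1, 3, 5]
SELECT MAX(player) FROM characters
3397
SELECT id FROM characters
[1, 2, 3, 4, 5, 6, 7]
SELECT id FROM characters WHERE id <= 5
[1, 2, 3, 4, 5]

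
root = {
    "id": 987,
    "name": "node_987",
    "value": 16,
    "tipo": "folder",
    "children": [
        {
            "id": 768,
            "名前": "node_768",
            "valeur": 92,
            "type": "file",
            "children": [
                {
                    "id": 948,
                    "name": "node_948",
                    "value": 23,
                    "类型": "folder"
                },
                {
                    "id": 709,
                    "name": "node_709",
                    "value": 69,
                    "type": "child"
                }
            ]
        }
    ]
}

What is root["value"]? 16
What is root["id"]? 987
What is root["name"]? "node_987"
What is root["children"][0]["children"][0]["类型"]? "folder"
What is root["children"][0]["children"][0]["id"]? 948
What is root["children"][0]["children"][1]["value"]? 69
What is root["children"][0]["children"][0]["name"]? "node_948"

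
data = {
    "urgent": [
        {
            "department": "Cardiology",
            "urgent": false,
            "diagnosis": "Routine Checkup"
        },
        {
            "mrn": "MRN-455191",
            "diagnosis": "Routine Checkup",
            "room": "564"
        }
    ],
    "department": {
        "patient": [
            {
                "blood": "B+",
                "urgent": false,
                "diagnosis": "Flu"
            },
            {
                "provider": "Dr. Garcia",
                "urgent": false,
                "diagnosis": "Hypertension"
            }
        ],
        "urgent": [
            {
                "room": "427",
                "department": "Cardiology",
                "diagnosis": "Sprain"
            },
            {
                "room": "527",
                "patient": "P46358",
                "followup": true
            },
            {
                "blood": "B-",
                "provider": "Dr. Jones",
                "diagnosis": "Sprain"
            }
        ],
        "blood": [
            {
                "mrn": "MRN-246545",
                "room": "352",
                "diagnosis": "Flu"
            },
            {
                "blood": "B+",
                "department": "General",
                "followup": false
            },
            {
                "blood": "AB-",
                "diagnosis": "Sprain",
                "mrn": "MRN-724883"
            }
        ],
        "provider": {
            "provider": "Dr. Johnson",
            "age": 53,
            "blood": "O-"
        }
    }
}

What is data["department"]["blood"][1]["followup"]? False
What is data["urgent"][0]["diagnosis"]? "Routine Checkup"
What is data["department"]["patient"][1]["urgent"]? False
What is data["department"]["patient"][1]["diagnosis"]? "Hypertension"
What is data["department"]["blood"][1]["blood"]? "B+"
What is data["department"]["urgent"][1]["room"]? "527"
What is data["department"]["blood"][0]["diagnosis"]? "Flu"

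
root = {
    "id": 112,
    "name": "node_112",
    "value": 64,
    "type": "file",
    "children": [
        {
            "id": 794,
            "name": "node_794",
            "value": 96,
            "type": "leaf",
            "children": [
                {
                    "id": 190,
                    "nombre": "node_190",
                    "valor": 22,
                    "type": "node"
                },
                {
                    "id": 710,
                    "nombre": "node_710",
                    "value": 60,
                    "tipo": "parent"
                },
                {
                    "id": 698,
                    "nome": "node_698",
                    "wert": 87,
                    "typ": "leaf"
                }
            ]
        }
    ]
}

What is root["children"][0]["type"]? "leaf"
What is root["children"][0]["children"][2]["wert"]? 87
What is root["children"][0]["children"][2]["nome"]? "node_698"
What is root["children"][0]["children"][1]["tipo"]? "parent"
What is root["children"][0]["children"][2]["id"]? 698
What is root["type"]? "file"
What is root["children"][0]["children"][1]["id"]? 710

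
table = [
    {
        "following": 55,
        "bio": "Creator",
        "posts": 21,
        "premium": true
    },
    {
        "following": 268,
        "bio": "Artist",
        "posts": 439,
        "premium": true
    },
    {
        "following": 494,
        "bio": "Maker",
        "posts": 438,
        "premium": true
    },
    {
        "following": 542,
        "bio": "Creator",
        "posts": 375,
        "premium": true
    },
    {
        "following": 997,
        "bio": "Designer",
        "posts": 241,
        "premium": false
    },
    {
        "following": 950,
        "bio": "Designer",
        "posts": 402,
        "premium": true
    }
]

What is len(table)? 6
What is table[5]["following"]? 950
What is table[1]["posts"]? 439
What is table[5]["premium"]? True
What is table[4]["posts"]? 241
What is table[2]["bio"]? "Maker"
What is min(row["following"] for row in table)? 55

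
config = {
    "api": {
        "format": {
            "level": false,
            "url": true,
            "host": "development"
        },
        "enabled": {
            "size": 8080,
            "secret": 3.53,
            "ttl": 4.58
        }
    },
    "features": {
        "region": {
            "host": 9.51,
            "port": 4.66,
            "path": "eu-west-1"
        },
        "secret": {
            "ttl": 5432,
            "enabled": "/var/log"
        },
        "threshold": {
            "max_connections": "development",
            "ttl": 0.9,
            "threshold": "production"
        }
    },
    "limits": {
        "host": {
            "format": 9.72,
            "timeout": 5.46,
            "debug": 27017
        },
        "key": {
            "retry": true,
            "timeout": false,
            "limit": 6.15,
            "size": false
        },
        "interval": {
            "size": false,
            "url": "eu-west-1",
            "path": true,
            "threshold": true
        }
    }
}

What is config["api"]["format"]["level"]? False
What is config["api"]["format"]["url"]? True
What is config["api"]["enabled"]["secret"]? 3.53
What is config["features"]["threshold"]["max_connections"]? "development"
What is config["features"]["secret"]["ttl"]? 5432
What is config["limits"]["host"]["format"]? 9.72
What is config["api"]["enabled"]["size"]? 8080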